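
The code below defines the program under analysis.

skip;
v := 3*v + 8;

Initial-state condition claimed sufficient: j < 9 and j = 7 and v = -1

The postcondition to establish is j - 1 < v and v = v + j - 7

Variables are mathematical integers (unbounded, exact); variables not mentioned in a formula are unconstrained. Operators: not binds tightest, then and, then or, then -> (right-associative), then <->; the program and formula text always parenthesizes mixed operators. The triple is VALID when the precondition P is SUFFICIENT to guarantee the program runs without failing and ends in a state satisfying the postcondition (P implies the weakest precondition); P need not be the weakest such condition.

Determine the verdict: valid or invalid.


Working backward. After the program, the postcondition j - 1 < v and v = v + j - 7 must hold; in canonical form it is j < v + 1 and j = 7.
Before v := 3*v + 8: j < 3*v + 9 and j = 7
Before skip: j < 3*v + 9 and j = 7
The weakest precondition is j < 3*v + 9 and j = 7.
Check whether j < 9 and j = 7 and v = -1 implies it.
Countermodel: at the initial state j = 7, v = -1, the precondition holds but the weakest precondition fails.
Answer: invalid


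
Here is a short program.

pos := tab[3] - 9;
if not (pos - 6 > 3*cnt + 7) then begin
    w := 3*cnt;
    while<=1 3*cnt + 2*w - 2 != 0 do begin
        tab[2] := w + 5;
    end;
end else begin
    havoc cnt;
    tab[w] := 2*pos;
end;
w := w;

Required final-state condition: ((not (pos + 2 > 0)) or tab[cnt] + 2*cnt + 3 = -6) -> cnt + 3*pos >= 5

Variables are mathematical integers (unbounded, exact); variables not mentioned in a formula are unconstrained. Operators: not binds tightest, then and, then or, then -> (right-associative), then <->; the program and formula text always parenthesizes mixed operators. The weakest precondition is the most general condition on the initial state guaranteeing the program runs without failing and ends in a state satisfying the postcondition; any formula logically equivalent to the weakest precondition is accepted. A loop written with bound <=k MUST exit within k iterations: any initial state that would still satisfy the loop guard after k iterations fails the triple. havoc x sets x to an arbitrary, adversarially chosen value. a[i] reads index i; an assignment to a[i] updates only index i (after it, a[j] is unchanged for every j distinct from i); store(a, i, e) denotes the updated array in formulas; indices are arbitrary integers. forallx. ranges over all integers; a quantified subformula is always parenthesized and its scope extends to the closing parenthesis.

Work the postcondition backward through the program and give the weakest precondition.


Working backward. After the program, the postcondition ((not (pos + 2 > 0)) or tab[cnt] + 2*cnt + 3 = -6) -> cnt + 3*pos >= 5 must hold; in canonical form it is ((not (pos > -2)) or tab[cnt] + 2*cnt = -9) -> cnt + 3*pos >= 5.
Before w := w: ((not (pos > -2)) or tab[cnt] + 2*cnt = -9) -> cnt + 3*pos >= 5
Then branch requires (9*cnt != 2 -> ((not (9*cnt != 2)) and (((not (pos > -2)) or store(tab, 2, 3*cnt + 5)[cnt] + 2*cnt = -9) -> cnt + 3*pos >= 5))) and ((not (9*cnt != 2)) -> (((not (pos > -2)) or tab[cnt] + 2*cnt = -9) -> cnt + 3*pos >= 5)); else branch requires forall cnt_1. (((not (pos > -2)) or store(tab, w, 2*pos)[cnt_1] + 2*cnt_1 = -9) -> cnt_1 + 3*pos >= 5).
Before the if: ((not (pos > 3*cnt + 13)) -> ((9*cnt != 2 -> ((not (9*cnt != 2)) and (((not (pos > -2)) or store(tab, 2, 3*cnt + 5)[cnt] + 2*cnt = -9) -> cnt + 3*pos >= 5))) and ((not (9*cnt != 2)) -> (((not (pos > -2)) or tab[cnt] + 2*cnt = -9) -> cnt + 3*pos >= 5)))) and (pos > 3*cnt + 13 -> (forall cnt_1. (((not (pos > -2)) or store(tab, w, 2*pos)[cnt_1] + 2*cnt_1 = -9) -> cnt_1 + 3*pos >= 5)))
Before pos := tab[3] - 9: ((not (tab[3] > 3*cnt + 22)) -> ((9*cnt != 2 -> ((not (9*cnt != 2)) and (((not (tab[3] > 7)) or store(tab, 2, 3*cnt + 5)[cnt] + 2*cnt = -9) -> 3*tab[3] + cnt >= 32))) and ((not (9*cnt != 2)) -> (((not (tab[3] > 7)) or tab[cnt] + 2*cnt = -9) -> 3*tab[3] + cnt >= 32)))) and (tab[3] > 3*cnt + 22 -> (forall cnt_1. (((not (tab[3] > 7)) or store(tab, w, 2*tab[3] - 18)[cnt_1] + 2*cnt_1 = -9) -> 3*tab[3] + cnt_1 >= 32)))
Answer: WP = ((not (tab[3] > 3*cnt + 22)) -> ((9*cnt != 2 -> ((not (9*cnt != 2)) and (((not (tab[3] > 7)) or store(tab, 2, 3*cnt + 5)[cnt] + 2*cnt = -9) -> 3*tab[3] + cnt >= 32))) and ((not (9*cnt != 2)) -> (((not (tab[3] > 7)) or tab[cnt] + 2*cnt = -9) -> 3*tab[3] + cnt >= 32)))) and (tab[3] > 3*cnt + 22 -> (forall cnt_1. (((not (tab[3] > 7)) or store(tab, w, 2*tab[3] - 18)[cnt_1] + 2*cnt_1 = -9) -> 3*tab[3] + cnt_1 >= 32)))


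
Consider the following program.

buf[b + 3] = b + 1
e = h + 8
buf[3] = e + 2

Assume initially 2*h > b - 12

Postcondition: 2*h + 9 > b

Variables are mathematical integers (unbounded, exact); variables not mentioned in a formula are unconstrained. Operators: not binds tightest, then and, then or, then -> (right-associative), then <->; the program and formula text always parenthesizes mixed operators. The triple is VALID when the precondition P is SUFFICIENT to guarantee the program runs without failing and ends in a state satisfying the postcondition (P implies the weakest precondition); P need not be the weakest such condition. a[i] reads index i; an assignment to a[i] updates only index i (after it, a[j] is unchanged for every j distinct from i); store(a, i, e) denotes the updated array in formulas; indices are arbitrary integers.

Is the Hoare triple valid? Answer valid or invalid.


Working backward. After the program, the postcondition 2*h + 9 > b must hold; in canonical form it is 2*h > b - 9.
Before buf[3] := e + 2: 2*h > b - 9
Before e := h + 8: 2*h > b - 9
Before buf[b + 3] := b + 1: 2*h > b - 9
The weakest precondition is 2*h > b - 9.
Check whether 2*h > b - 12 implies it.
Countermodel: at the initial state b = 1, h = -4, the precondition holds but the weakest precondition fails.
Answer: invalid


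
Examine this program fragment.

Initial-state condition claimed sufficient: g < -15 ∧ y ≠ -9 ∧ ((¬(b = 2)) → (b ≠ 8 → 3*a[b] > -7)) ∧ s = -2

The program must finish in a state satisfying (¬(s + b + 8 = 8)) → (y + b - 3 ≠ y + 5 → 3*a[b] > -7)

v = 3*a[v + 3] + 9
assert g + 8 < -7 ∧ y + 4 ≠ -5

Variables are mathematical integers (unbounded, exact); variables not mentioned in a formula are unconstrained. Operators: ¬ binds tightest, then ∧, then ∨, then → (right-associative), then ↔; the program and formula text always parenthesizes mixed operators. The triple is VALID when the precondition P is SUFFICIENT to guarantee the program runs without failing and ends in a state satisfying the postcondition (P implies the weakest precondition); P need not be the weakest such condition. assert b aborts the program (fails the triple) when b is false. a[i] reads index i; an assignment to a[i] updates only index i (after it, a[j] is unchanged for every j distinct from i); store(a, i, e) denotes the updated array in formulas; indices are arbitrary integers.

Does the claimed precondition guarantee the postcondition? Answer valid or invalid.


Working backward. After the program, the postcondition (¬(s + b + 8 = 8)) → (y + b - 3 ≠ y + 5 → 3*a[b] > -7) must hold; in canonical form it is (¬(b + s = 0)) → (b ≠ 8 → 3*a[b] > -7).
Before assert g + 8 < -7 ∧ y + 4 ≠ -5: g < -15 ∧ y ≠ -9 ∧ ((¬(b + s = 0)) → (b ≠ 8 → 3*a[b] > -7))
Before v := 3*a[v + 3] + 9: g < -15 ∧ y ≠ -9 ∧ ((¬(b + s = 0)) → (b ≠ 8 → 3*a[b] > -7))
The weakest precondition is g < -15 ∧ y ≠ -9 ∧ ((¬(b + s = 0)) → (b ≠ 8 → 3*a[b] > -7)).
Check whether g < -15 ∧ y ≠ -9 ∧ ((¬(b = 2)) → (b ≠ 8 → 3*a[b] > -7)) ∧ s = -2 implies it.
Every state satisfying the precondition satisfies the weakest precondition: the implication holds.
Answer: valid


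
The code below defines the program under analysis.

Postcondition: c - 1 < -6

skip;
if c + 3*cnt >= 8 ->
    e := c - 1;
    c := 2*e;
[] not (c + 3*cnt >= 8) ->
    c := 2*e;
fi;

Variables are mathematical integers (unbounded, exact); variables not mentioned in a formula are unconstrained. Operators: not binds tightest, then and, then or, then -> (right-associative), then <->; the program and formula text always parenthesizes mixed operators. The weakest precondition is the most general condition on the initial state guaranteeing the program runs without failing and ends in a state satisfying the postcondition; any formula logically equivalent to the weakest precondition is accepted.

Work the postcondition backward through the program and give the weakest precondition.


Working backward. After the program, the postcondition c - 1 < -6 must hold; in canonical form it is c < -5.
Then branch requires 2*c < -3; else branch requires 2*e < -5.
Before the if: (c + 3*cnt >= 8 -> 2*c < -3) and ((not (c + 3*cnt >= 8)) -> 2*e < -5)
Before skip: (c + 3*cnt >= 8 -> 2*c < -3) and ((not (c + 3*cnt >= 8)) -> 2*e < -5)
Answer: WP = (c + 3*cnt >= 8 -> 2*c < -3) and ((not (c + 3*cnt >= 8)) -> 2*e < -5)


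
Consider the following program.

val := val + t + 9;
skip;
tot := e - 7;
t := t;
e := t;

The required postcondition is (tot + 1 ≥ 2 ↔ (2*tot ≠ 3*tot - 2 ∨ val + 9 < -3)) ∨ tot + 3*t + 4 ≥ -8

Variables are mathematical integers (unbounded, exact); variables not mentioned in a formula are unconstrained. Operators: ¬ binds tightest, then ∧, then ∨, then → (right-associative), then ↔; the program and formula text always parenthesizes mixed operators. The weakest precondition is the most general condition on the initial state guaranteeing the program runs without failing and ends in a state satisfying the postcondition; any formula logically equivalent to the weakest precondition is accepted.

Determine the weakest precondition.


Working backward. After the program, the postcondition (tot + 1 ≥ 2 ↔ (2*tot ≠ 3*tot - 2 ∨ val + 9 < -3)) ∨ tot + 3*t + 4 ≥ -8 must hold; in canonical form it is (tot ≥ 1 ↔ (tot ≠ 2 ∨ val < -12)) ∨ 3*t + tot ≥ -12.
Before e := t: (tot ≥ 1 ↔ (tot ≠ 2 ∨ val < -12)) ∨ 3*t + tot ≥ -12
Before t := t: (tot ≥ 1 ↔ (tot ≠ 2 ∨ val < -12)) ∨ 3*t + tot ≥ -12
Before tot := e - 7: (e ≥ 8 ↔ (e ≠ 9 ∨ val < -12)) ∨ e + 3*t ≥ -5
Before skip: (e ≥ 8 ↔ (e ≠ 9 ∨ val < -12)) ∨ e + 3*t ≥ -5
Before val := val + t + 9: (e ≥ 8 ↔ (e ≠ 9 ∨ t + val < -21)) ∨ e + 3*t ≥ -5
Answer: WP = (e ≥ 8 ↔ (e ≠ 9 ∨ t + val < -21)) ∨ e + 3*t ≥ -5


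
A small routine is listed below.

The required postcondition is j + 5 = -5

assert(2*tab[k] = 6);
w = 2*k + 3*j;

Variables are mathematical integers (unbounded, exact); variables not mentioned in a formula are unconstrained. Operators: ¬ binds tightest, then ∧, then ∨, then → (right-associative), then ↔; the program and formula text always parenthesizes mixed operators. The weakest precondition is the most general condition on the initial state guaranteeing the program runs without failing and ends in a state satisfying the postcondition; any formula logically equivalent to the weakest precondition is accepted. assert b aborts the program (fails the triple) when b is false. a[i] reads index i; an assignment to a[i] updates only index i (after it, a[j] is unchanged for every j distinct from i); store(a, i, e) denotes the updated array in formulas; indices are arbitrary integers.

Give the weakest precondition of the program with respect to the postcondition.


Working backward. After the program, the postcondition j + 5 = -5 must hold; in canonical form it is j = -10.
Before w := 2*k + 3*j: j = -10
Before assert 2*tab[k] = 6: 2*tab[k] = 6 ∧ j = -10
Answer: WP = 2*tab[k] = 6 ∧ j = -10


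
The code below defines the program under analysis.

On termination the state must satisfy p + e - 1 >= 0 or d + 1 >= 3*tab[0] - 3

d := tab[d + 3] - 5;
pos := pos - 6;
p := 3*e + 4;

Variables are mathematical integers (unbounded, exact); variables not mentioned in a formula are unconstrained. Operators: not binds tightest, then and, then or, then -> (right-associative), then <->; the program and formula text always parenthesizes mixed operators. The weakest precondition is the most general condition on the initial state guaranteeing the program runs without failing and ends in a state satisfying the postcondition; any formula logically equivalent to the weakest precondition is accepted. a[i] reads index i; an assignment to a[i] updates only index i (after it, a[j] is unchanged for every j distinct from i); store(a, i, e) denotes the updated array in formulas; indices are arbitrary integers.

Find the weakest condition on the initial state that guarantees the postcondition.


Working backward. After the program, the postcondition p + e - 1 >= 0 or d + 1 >= 3*tab[0] - 3 must hold; in canonical form it is e + p >= 1 or d >= 3*tab[0] - 4.
Before p := 3*e + 4: 4*e >= -3 or d >= 3*tab[0] - 4
Before pos := pos - 6: 4*e >= -3 or d >= 3*tab[0] - 4
Before d := tab[d + 3] - 5: 4*e >= -3 or tab[d + 3] >= 3*tab[0] + 1
Answer: WP = 4*e >= -3 or tab[d + 3] >= 3*tab[0] + 1


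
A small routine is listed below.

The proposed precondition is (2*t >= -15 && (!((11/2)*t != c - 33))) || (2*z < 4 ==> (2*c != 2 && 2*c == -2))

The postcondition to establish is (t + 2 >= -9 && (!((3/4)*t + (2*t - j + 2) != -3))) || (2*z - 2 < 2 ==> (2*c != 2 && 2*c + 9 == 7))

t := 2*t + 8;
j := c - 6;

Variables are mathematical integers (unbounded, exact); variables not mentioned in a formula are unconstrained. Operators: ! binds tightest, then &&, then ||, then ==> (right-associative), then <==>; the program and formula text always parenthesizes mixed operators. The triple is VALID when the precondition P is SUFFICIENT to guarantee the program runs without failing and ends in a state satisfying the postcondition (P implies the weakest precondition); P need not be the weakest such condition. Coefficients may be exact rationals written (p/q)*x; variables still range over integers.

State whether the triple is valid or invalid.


Working backward. After the program, the postcondition (t + 2 >= -9 && (!((3/4)*t + (2*t - j + 2) != -3))) || (2*z - 2 < 2 ==> (2*c != 2 && 2*c + 9 == 7)) must hold; in canonical form it is (t >= -11 && (!((11/4)*t != j - 5))) || (2*z < 4 ==> (2*c != 2 && 2*c == -2)).
Before j := c - 6: (t >= -11 && (!((11/4)*t != c - 11))) || (2*z < 4 ==> (2*c != 2 && 2*c == -2))
Before t := 2*t + 8: (2*t >= -19 && (!((11/2)*t != c - 33))) || (2*z < 4 ==> (2*c != 2 && 2*c == -2))
The weakest precondition is (2*t >= -19 && (!((11/2)*t != c - 33))) || (2*z < 4 ==> (2*c != 2 && 2*c == -2)).
Check whether (2*t >= -15 && (!((11/2)*t != c - 33))) || (2*z < 4 ==> (2*c != 2 && 2*c == -2)) implies it.
Every state satisfying the precondition satisfies the weakest precondition: the implication holds.
Answer: valid


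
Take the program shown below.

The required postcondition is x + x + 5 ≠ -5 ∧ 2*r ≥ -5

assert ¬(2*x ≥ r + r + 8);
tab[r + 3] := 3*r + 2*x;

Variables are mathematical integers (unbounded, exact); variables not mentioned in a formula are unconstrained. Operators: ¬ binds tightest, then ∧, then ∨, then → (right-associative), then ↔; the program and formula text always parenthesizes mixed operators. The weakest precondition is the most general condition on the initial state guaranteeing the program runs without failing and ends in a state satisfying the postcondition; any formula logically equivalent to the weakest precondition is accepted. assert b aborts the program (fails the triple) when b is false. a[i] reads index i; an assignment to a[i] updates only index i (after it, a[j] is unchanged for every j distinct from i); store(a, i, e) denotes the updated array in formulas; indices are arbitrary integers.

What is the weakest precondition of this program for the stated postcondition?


Working backward. After the program, the postcondition x + x + 5 ≠ -5 ∧ 2*r ≥ -5 must hold; in canonical form it is 2*x ≠ -10 ∧ 2*r ≥ -5.
Before tab[r + 3] := 3*r + 2*x: 2*x ≠ -10 ∧ 2*r ≥ -5
Before assert ¬(2*x ≥ r + r + 8): (¬(2*x ≥ 2*r + 8)) ∧ 2*x ≠ -10 ∧ 2*r ≥ -5
Answer: WP = (¬(2*x ≥ 2*r + 8)) ∧ 2*x ≠ -10 ∧ 2*r ≥ -5


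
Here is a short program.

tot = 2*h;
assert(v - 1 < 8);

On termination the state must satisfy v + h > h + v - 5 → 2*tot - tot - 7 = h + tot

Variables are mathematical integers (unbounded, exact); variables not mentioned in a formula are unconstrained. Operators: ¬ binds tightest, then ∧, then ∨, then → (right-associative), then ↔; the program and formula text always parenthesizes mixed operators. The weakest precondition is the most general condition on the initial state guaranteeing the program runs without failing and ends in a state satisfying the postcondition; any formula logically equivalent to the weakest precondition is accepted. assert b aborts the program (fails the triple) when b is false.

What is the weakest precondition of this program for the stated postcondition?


Working backward. After the program, the postcondition v + h > h + v - 5 → 2*tot - tot - 7 = h + tot must hold; in canonical form it is h = -7.
Before assert v - 1 < 8: v < 9 ∧ h = -7
Before tot := 2*h: v < 9 ∧ h = -7
Answer: WP = v < 9 ∧ h = -7


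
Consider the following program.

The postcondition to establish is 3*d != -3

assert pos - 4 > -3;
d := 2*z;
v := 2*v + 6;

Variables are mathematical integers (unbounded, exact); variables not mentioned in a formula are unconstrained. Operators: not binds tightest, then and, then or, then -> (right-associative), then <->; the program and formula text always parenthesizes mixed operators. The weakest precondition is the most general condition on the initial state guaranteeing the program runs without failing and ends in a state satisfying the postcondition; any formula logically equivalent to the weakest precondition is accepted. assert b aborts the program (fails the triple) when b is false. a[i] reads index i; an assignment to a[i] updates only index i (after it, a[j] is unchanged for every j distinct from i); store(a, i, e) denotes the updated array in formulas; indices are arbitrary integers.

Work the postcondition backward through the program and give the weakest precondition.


Working backward. After the program, 3*d != -3 must hold.
Before v := 2*v + 6: 3*d != -3
Before d := 2*z: 6*z != -3
Before assert pos - 4 > -3: pos > 1 and 6*z != -3
Answer: WP = pos > 1 and 6*z != -3


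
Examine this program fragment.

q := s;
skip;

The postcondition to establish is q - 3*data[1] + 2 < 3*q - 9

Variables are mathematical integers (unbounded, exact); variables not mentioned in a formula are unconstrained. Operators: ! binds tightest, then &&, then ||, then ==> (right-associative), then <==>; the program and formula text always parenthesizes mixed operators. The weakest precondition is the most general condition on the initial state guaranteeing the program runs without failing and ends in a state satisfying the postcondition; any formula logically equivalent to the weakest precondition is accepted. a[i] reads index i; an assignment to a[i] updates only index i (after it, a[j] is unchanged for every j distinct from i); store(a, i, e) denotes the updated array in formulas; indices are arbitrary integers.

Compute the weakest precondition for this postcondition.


Working backward. After the program, the postcondition q - 3*data[1] + 2 < 3*q - 9 must hold; in canonical form it is 3*data[1] + 2*q > 11.
Before skip: 3*data[1] + 2*q > 11
Before q := s: 3*data[1] + 2*s > 11
Answer: WP = 3*data[1] + 2*s > 11


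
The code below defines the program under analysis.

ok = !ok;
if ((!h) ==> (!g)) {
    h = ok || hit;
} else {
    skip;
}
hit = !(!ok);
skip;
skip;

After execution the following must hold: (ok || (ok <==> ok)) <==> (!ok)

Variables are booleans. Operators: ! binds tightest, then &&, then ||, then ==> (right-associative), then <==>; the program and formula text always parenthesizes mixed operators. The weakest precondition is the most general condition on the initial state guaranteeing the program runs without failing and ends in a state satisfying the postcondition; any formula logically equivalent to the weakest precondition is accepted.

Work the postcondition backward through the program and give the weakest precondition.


Working backward. After the program, the postcondition (ok || (ok <==> ok)) <==> (!ok) must hold; in canonical form it is !ok.
Before skip: !ok
Before skip: !ok
Before hit := !(!ok): !ok
Then branch requires !ok; else branch requires !ok.
Before the if: (((!h) ==> (!g)) ==> (!ok)) && ((!((!h) ==> (!g))) ==> (!ok))
Before ok := !ok: (((!h) ==> (!g)) ==> ok) && ((!((!h) ==> (!g))) ==> ok)
Answer: WP = (((!h) ==> (!g)) ==> ok) && ((!((!h) ==> (!g))) ==> ok)


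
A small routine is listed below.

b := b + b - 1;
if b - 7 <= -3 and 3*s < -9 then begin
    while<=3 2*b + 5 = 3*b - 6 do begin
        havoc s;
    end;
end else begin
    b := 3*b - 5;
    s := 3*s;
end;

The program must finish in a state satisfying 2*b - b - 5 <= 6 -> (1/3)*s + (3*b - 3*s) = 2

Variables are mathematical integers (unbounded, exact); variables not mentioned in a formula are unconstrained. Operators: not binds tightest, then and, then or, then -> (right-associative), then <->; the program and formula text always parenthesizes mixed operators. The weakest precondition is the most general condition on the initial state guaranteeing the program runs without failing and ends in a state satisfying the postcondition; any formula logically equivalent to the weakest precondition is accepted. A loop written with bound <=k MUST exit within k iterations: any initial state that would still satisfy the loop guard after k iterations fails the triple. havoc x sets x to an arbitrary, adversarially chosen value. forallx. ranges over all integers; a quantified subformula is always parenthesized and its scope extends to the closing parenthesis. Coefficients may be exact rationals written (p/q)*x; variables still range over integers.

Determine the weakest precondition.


Working backward. After the program, the postcondition 2*b - b - 5 <= 6 -> (1/3)*s + (3*b - 3*s) = 2 must hold; in canonical form it is b <= 11 -> 3*b = (8/3)*s + 2.
Then branch requires (b = 11 -> (forall s_3. ((b = 11 -> (forall s_2. ((b = 11 -> (forall s_1. ((not (b = 11)) and (b <= 11 -> 3*b = (8/3)*s_1 + 2)))) and ((not (b = 11)) -> (b <= 11 -> 3*b = (8/3)*s_2 + 2))))) and ((not (b = 11)) -> (b <= 11 -> 3*b = (8/3)*s_3 + 2))))) and ((not (b = 11)) -> (b <= 11 -> 3*b = (8/3)*s + 2)); else branch requires 3*b <= 16 -> 9*b = 8*s + 17.
Before the if: ((b <= 4 and 3*s < -9) -> ((b = 11 -> (forall s_3. ((b = 11 -> (forall s_2. ((b = 11 -> (forall s_1. ((not (b = 11)) and (b <= 11 -> 3*b = (8/3)*s_1 + 2)))) and ((not (b = 11)) -> (b <= 11 -> 3*b = (8/3)*s_2 + 2))))) and ((not (b = 11)) -> (b <= 11 -> 3*b = (8/3)*s_3 + 2))))) and ((not (b = 11)) -> (b <= 11 -> 3*b = (8/3)*s + 2)))) and ((not (b <= 4 and 3*s < -9)) -> (3*b <= 16 -> 9*b = 8*s + 17))
Before b := b + b - 1: ((2*b <= 5 and 3*s < -9) -> ((2*b = 12 -> (forall s_3. ((2*b = 12 -> (forall s_2. ((2*b = 12 -> (forall s_1. ((not (2*b = 12)) and (2*b <= 12 -> 6*b = (8/3)*s_1 + 5)))) and ((not (2*b = 12)) -> (2*b <= 12 -> 6*b = (8/3)*s_2 + 5))))) and ((not (2*b = 12)) -> (2*b <= 12 -> 6*b = (8/3)*s_3 + 5))))) and ((not (2*b = 12)) -> (2*b <= 12 -> 6*b = (8/3)*s + 5)))) and ((not (2*b <= 5 and 3*s < -9)) -> (6*b <= 19 -> 18*b = 8*s + 26))
Answer: WP = ((2*b <= 5 and 3*s < -9) -> ((2*b = 12 -> (forall s_3. ((2*b = 12 -> (forall s_2. ((2*b = 12 -> (forall s_1. ((not (2*b = 12)) and (2*b <= 12 -> 6*b = (8/3)*s_1 + 5)))) and ((not (2*b = 12)) -> (2*b <= 12 -> 6*b = (8/3)*s_2 + 5))))) and ((not (2*b = 12)) -> (2*b <= 12 -> 6*b = (8/3)*s_3 + 5))))) and ((not (2*b = 12)) -> (2*b <= 12 -> 6*b = (8/3)*s + 5)))) and ((not (2*b <= 5 and 3*s < -9)) -> (6*b <= 19 -> 18*b = 8*s + 26))


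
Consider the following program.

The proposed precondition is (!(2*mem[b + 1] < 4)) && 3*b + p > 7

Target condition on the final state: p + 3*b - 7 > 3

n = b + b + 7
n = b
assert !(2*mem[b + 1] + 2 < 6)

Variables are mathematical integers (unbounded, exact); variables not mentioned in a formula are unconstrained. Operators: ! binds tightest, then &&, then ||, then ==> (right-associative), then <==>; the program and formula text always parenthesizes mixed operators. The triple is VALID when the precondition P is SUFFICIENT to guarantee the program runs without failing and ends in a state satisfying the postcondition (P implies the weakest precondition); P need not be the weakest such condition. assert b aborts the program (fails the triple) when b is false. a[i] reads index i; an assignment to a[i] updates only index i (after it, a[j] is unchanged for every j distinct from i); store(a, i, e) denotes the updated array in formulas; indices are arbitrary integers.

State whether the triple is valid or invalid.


Working backward. After the program, the postcondition p + 3*b - 7 > 3 must hold; in canonical form it is 3*b + p > 10.
Before assert !(2*mem[b + 1] + 2 < 6): (!(2*mem[b + 1] < 4)) && 3*b + p > 10
Before n := b: (!(2*mem[b + 1] < 4)) && 3*b + p > 10
Before n := b + b + 7: (!(2*mem[b + 1] < 4)) && 3*b + p > 10
The weakest precondition is (!(2*mem[b + 1] < 4)) && 3*b + p > 10.
Check whether (!(2*mem[b + 1] < 4)) && 3*b + p > 7 implies it.
Countermodel: at the initial state b = 0, mem = {[1] = 2, elsewhere 2}, p = 8, the precondition holds but the weakest precondition fails.
Answer: invalid


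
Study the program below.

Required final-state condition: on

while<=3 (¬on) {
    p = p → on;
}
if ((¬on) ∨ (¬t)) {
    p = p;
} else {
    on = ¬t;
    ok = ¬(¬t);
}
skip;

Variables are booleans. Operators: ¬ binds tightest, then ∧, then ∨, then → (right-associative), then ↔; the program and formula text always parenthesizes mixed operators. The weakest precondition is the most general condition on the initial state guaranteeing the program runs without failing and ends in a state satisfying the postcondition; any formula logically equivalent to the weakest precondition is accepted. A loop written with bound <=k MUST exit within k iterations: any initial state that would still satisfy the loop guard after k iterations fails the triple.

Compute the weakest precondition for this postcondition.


Working backward. After the program, on must hold.
Before skip: on
Then branch requires on; else branch requires ¬t.
Before the if: (((¬on) ∨ (¬t)) → on) ∧ ((¬((¬on) ∨ (¬t))) → (¬t))
Before the loop (bound <=3), unroll the exhaustion recursion (WP_0 = exit-now case; WP_j = one more guarded iteration, up to j = 3):
  WP_0: on ∧ (((¬on) ∨ (¬t)) → on) ∧ ((¬((¬on) ∨ (¬t))) → (¬t))
  WP_1: ((¬on) → (on ∧ (((¬on) ∨ (¬t)) → on) ∧ ((¬((¬on) ∨ (¬t))) → (¬t)))) ∧ (on → ((((¬on) ∨ (¬t)) → on) ∧ ((¬((¬on) ∨ (¬t))) → (¬t))))
  WP_2: ((¬on) → (((¬on) → (on ∧ (((¬on) ∨ (¬t)) → on) ∧ ((¬((¬on) ∨ (¬t))) → (¬t)))) ∧ (on → ((((¬on) ∨ (¬t)) → on) ∧ ((¬((¬on) ∨ (¬t))) → (¬t)))))) ∧ (on → ((((¬on) ∨ (¬t)) → on) ∧ ((¬((¬on) ∨ (¬t))) → (¬t))))
  WP_3: ((¬on) → (((¬on) → (((¬on) → (on ∧ (((¬on) ∨ (¬t)) → on) ∧ ((¬((¬on) ∨ (¬t))) → (¬t)))) ∧ (on → ((((¬on) ∨ (¬t)) → on) ∧ ((¬((¬on) ∨ (¬t))) → (¬t)))))) ∧ (on → ((((¬on) ∨ (¬t)) → on) ∧ ((¬((¬on) ∨ (¬t))) → (¬t)))))) ∧ (on → ((((¬on) ∨ (¬t)) → on) ∧ ((¬((¬on) ∨ (¬t))) → (¬t))))
So before the loop: ((¬on) → (((¬on) → (((¬on) → (on ∧ (((¬on) ∨ (¬t)) → on) ∧ ((¬((¬on) ∨ (¬t))) → (¬t)))) ∧ (on → ((((¬on) ∨ (¬t)) → on) ∧ ((¬((¬on) ∨ (¬t))) → (¬t)))))) ∧ (on → ((((¬on) ∨ (¬t)) → on) ∧ ((¬((¬on) ∨ (¬t))) → (¬t)))))) ∧ (on → ((((¬on) ∨ (¬t)) → on) ∧ ((¬((¬on) ∨ (¬t))) → (¬t))))
Answer: WP = ((¬on) → (((¬on) → (((¬on) → (on ∧ (((¬on) ∨ (¬t)) → on) ∧ ((¬((¬on) ∨ (¬t))) → (¬t)))) ∧ (on → ((((¬on) ∨ (¬t)) → on) ∧ ((¬((¬on) ∨ (¬t))) → (¬t)))))) ∧ (on → ((((¬on) ∨ (¬t)) → on) ∧ ((¬((¬on) ∨ (¬t))) → (¬t)))))) ∧ (on → ((((¬on) ∨ (¬t)) → on) ∧ ((¬((¬on) ∨ (¬t))) → (¬t))))


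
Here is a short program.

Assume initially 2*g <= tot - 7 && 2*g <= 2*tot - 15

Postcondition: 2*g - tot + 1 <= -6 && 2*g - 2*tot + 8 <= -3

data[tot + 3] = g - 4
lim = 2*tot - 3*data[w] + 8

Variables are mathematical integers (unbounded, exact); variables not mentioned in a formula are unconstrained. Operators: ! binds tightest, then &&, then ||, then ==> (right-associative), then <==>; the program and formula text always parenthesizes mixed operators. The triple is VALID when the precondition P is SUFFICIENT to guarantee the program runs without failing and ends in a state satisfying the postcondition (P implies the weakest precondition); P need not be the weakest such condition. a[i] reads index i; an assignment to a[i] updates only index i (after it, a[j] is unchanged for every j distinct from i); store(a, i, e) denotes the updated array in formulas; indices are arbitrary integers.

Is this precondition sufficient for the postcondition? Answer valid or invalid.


Working backward. After the program, the postcondition 2*g - tot + 1 <= -6 && 2*g - 2*tot + 8 <= -3 must hold; in canonical form it is 2*g <= tot - 7 && 2*g <= 2*tot - 11.
Before lim := 2*tot - 3*data[w] + 8: 2*g <= tot - 7 && 2*g <= 2*tot - 11
Before data[tot + 3] := g - 4: 2*g <= tot - 7 && 2*g <= 2*tot - 11
The weakest precondition is 2*g <= tot - 7 && 2*g <= 2*tot - 11.
Check whether 2*g <= tot - 7 && 2*g <= 2*tot - 15 implies it.
Every state satisfying the precondition satisfies the weakest precondition: the implication holds.
Answer: valid


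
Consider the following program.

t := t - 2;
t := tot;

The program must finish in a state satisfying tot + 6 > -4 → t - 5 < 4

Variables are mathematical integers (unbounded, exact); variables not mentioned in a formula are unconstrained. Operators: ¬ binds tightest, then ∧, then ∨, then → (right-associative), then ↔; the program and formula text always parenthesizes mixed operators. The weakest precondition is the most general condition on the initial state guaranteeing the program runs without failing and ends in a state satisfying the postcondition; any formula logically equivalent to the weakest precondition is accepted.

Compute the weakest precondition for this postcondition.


Working backward. After the program, the postcondition tot + 6 > -4 → t - 5 < 4 must hold; in canonical form it is tot > -10 → t < 9.
Before t := tot: tot > -10 → tot < 9
Before t := t - 2: tot > -10 → tot < 9
Answer: WP = tot > -10 → tot < 9


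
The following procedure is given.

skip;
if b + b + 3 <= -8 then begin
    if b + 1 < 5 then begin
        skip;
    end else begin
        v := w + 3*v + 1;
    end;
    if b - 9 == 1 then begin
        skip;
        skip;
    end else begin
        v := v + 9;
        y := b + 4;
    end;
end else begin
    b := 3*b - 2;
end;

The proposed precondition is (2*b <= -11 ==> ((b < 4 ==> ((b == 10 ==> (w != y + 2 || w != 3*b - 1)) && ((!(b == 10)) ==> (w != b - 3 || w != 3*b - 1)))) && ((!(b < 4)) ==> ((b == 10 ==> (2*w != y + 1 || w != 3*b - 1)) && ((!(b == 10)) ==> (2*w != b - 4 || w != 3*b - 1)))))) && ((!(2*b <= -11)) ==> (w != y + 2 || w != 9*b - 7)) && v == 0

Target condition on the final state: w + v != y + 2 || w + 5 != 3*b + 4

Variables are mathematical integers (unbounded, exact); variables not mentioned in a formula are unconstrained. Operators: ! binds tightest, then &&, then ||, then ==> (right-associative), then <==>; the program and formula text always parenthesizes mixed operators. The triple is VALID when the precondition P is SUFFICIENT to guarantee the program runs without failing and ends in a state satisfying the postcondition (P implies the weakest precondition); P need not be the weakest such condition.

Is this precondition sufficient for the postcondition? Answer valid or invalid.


Working backward. After the program, the postcondition w + v != y + 2 || w + 5 != 3*b + 4 must hold; in canonical form it is v + w != y + 2 || w != 3*b - 1.
Then branch requires (b < 4 ==> ((b == 10 ==> (v + w != y + 2 || w != 3*b - 1)) && ((!(b == 10)) ==> (v + w != b - 3 || w != 3*b - 1)))) && ((!(b < 4)) ==> ((b == 10 ==> (3*v + 2*w != y + 1 || w != 3*b - 1)) && ((!(b == 10)) ==> (3*v + 2*w != b - 4 || w != 3*b - 1)))); else branch requires v + w != y + 2 || w != 9*b - 7.
Before the if: (2*b <= -11 ==> ((b < 4 ==> ((b == 10 ==> (v + w != y + 2 || w != 3*b - 1)) && ((!(b == 10)) ==> (v + w != b - 3 || w != 3*b - 1)))) && ((!(b < 4)) ==> ((b == 10 ==> (3*v + 2*w != y + 1 || w != 3*b - 1)) && ((!(b == 10)) ==> (3*v + 2*w != b - 4 || w != 3*b - 1)))))) && ((!(2*b <= -11)) ==> (v + w != y + 2 || w != 9*b - 7))
Before skip: (2*b <= -11 ==> ((b < 4 ==> ((b == 10 ==> (v + w != y + 2 || w != 3*b - 1)) && ((!(b == 10)) ==> (v + w != b - 3 || w != 3*b - 1)))) && ((!(b < 4)) ==> ((b == 10 ==> (3*v + 2*w != y + 1 || w != 3*b - 1)) && ((!(b == 10)) ==> (3*v + 2*w != b - 4 || w != 3*b - 1)))))) && ((!(2*b <= -11)) ==> (v + w != y + 2 || w != 9*b - 7))
The weakest precondition is (2*b <= -11 ==> ((b < 4 ==> ((b == 10 ==> (v + w != y + 2 || w != 3*b - 1)) && ((!(b == 10)) ==> (v + w != b - 3 || w != 3*b - 1)))) && ((!(b < 4)) ==> ((b == 10 ==> (3*v + 2*w != y + 1 || w != 3*b - 1)) && ((!(b == 10)) ==> (3*v + 2*w != b - 4 || w != 3*b - 1)))))) && ((!(2*b <= -11)) ==> (v + w != y + 2 || w != 9*b - 7)).
Check whether (2*b <= -11 ==> ((b < 4 ==> ((b == 10 ==> (w != y + 2 || w != 3*b - 1)) && ((!(b == 10)) ==> (w != b - 3 || w != 3*b - 1)))) && ((!(b < 4)) ==> ((b == 10 ==> (2*w != y + 1 || w != 3*b - 1)) && ((!(b == 10)) ==> (2*w != b - 4 || w != 3*b - 1)))))) && ((!(2*b <= -11)) ==> (w != y + 2 || w != 9*b - 7)) && v == 0 implies it.
Every state satisfying the precondition satisfies the weakest precondition: the implication holds.
Answer: valid


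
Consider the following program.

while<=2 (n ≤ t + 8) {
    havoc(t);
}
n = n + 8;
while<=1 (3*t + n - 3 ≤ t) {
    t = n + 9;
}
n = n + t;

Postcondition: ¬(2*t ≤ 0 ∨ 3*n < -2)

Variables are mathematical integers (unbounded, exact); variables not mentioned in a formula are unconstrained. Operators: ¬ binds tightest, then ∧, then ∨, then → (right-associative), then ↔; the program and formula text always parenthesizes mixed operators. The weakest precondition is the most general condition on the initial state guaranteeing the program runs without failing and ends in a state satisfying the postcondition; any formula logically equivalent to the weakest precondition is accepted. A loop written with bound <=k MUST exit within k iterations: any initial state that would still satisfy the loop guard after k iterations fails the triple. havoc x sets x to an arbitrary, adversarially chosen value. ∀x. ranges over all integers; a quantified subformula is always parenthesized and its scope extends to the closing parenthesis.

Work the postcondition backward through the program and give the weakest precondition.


Working backward. After the program, ¬(2*t ≤ 0 ∨ 3*n < -2) must hold.
Before n := n + t: ¬(2*t ≤ 0 ∨ 3*n + 3*t < -2)
Before the loop (bound <=1), unroll the exhaustion recursion (WP_0 = exit-now case; WP_j = one more guarded iteration, up to j = 1):
  WP_0: (¬(n + 2*t ≤ 3)) ∧ (¬(2*t ≤ 0 ∨ 3*n + 3*t < -2))
  WP_1: (n + 2*t ≤ 3 → ((¬(3*n ≤ -15)) ∧ (¬(2*n ≤ -18 ∨ 6*n < -29)))) ∧ ((¬(n + 2*t ≤ 3)) → (¬(2*t ≤ 0 ∨ 3*n + 3*t < -2)))
So before the loop: (n + 2*t ≤ 3 → ((¬(3*n ≤ -15)) ∧ (¬(2*n ≤ -18 ∨ 6*n < -29)))) ∧ ((¬(n + 2*t ≤ 3)) → (¬(2*t ≤ 0 ∨ 3*n + 3*t < -2)))
Before n := n + 8: (n + 2*t ≤ -5 → ((¬(3*n ≤ -39)) ∧ (¬(2*n ≤ -34 ∨ 6*n < -77)))) ∧ ((¬(n + 2*t ≤ -5)) → (¬(2*t ≤ 0 ∨ 3*n + 3*t < -26)))
Before the loop (bound <=2), unroll the exhaustion recursion (WP_0 = exit-now case; WP_j = one more guarded iteration, up to j = 2):
  WP_0: (¬(n ≤ t + 8)) ∧ (n + 2*t ≤ -5 → ((¬(3*n ≤ -39)) ∧ (¬(2*n ≤ -34 ∨ 6*n < -77)))) ∧ ((¬(n + 2*t ≤ -5)) → (¬(2*t ≤ 0 ∨ 3*n + 3*t < -26)))
  WP_1: (n ≤ t + 8 → (∀t_1. ((¬(n ≤ t_1 + 8)) ∧ (n + 2*t_1 ≤ -5 → ((¬(3*n ≤ -39)) ∧ (¬(2*n ≤ -34 ∨ 6*n < -77)))) ∧ ((¬(n + 2*t_1 ≤ -5)) → (¬(2*t_1 ≤ 0 ∨ 3*n + 3*t_1 < -26)))))) ∧ ((¬(n ≤ t + 8)) → ((n + 2*t ≤ -5 → ((¬(3*n ≤ -39)) ∧ (¬(2*n ≤ -34 ∨ 6*n < -77)))) ∧ ((¬(n + 2*t ≤ -5)) → (¬(2*t ≤ 0 ∨ 3*n + 3*t < -26)))))
  WP_2: (n ≤ t + 8 → (∀t_2. ((n ≤ t_2 + 8 → (∀t_1. ((¬(n ≤ t_1 + 8)) ∧ (n + 2*t_1 ≤ -5 → ((¬(3*n ≤ -39)) ∧ (¬(2*n ≤ -34 ∨ 6*n < -77)))) ∧ ((¬(n + 2*t_1 ≤ -5)) → (¬(2*t_1 ≤ 0 ∨ 3*n + 3*t_1 < -26)))))) ∧ ((¬(n ≤ t_2 + 8)) → ((n + 2*t_2 ≤ -5 → ((¬(3*n ≤ -39)) ∧ (¬(2*n ≤ -34 ∨ 6*n < -77)))) ∧ ((¬(n + 2*t_2 ≤ -5)) → (¬(2*t_2 ≤ 0 ∨ 3*n + 3*t_2 < -26)))))))) ∧ ((¬(n ≤ t + 8)) → ((n + 2*t ≤ -5 → ((¬(3*n ≤ -39)) ∧ (¬(2*n ≤ -34 ∨ 6*n < -77)))) ∧ ((¬(n + 2*t ≤ -5)) → (¬(2*t ≤ 0 ∨ 3*n + 3*t < -26)))))
So before the loop: (n ≤ t + 8 → (∀t_2. ((n ≤ t_2 + 8 → (∀t_1. ((¬(n ≤ t_1 + 8)) ∧ (n + 2*t_1 ≤ -5 → ((¬(3*n ≤ -39)) ∧ (¬(2*n ≤ -34 ∨ 6*n < -77)))) ∧ ((¬(n + 2*t_1 ≤ -5)) → (¬(2*t_1 ≤ 0 ∨ 3*n + 3*t_1 < -26)))))) ∧ ((¬(n ≤ t_2 + 8)) → ((n + 2*t_2 ≤ -5 → ((¬(3*n ≤ -39)) ∧ (¬(2*n ≤ -34 ∨ 6*n < -77)))) ∧ ((¬(n + 2*t_2 ≤ -5)) → (¬(2*t_2 ≤ 0 ∨ 3*n + 3*t_2 < -26)))))))) ∧ ((¬(n ≤ t + 8)) → ((n + 2*t ≤ -5 → ((¬(3*n ≤ -39)) ∧ (¬(2*n ≤ -34 ∨ 6*n < -77)))) ∧ ((¬(n + 2*t ≤ -5)) → (¬(2*t ≤ 0 ∨ 3*n + 3*t < -26)))))
Answer: WP = (n ≤ t + 8 → (∀t_2. ((n ≤ t_2 + 8 → (∀t_1. ((¬(n ≤ t_1 + 8)) ∧ (n + 2*t_1 ≤ -5 → ((¬(3*n ≤ -39)) ∧ (¬(2*n ≤ -34 ∨ 6*n < -77)))) ∧ ((¬(n + 2*t_1 ≤ -5)) → (¬(2*t_1 ≤ 0 ∨ 3*n + 3*t_1 < -26)))))) ∧ ((¬(n ≤ t_2 + 8)) → ((n + 2*t_2 ≤ -5 → ((¬(3*n ≤ -39)) ∧ (¬(2*n ≤ -34 ∨ 6*n < -77)))) ∧ ((¬(n + 2*t_2 ≤ -5)) → (¬(2*t_2 ≤ 0 ∨ 3*n + 3*t_2 < -26)))))))) ∧ ((¬(n ≤ t + 8)) → ((n + 2*t ≤ -5 → ((¬(3*n ≤ -39)) ∧ (¬(2*n ≤ -34 ∨ 6*n < -77)))) ∧ ((¬(n + 2*t ≤ -5)) → (¬(2*t ≤ 0 ∨ 3*n + 3*t < -26)))))


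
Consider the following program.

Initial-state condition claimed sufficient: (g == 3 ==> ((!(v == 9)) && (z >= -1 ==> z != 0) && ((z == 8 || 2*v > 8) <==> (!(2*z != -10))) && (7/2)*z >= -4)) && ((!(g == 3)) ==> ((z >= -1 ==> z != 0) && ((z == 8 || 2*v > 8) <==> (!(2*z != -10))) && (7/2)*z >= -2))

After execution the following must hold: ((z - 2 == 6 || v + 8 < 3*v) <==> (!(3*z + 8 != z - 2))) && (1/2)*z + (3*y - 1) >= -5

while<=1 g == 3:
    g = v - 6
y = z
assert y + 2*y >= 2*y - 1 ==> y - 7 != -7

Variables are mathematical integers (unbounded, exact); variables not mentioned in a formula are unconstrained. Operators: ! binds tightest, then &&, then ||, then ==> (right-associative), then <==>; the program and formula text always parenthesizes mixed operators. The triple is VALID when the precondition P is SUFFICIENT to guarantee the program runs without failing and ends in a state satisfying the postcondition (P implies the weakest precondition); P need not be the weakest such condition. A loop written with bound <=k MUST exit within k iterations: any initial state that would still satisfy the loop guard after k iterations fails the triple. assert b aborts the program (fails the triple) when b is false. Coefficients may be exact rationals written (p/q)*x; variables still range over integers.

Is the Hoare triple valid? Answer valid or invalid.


Working backward. After the program, the postcondition ((z - 2 == 6 || v + 8 < 3*v) <==> (!(3*z + 8 != z - 2))) && (1/2)*z + (3*y - 1) >= -5 must hold; in canonical form it is ((z == 8 || 2*v > 8) <==> (!(2*z != -10))) && 3*y + (1/2)*z >= -4.
Before assert y + 2*y >= 2*y - 1 ==> y - 7 != -7: (y >= -1 ==> y != 0) && ((z == 8 || 2*v > 8) <==> (!(2*z != -10))) && 3*y + (1/2)*z >= -4
Before y := z: (z >= -1 ==> z != 0) && ((z == 8 || 2*v > 8) <==> (!(2*z != -10))) && (7/2)*z >= -4
Before the loop (bound <=1), unroll the exhaustion recursion (WP_0 = exit-now case; WP_j = one more guarded iteration, up to j = 1):
  WP_0: (!(g == 3)) && (z >= -1 ==> z != 0) && ((z == 8 || 2*v > 8) <==> (!(2*z != -10))) && (7/2)*z >= -4
  WP_1: (g == 3 ==> ((!(v == 9)) && (z >= -1 ==> z != 0) && ((z == 8 || 2*v > 8) <==> (!(2*z != -10))) && (7/2)*z >= -4)) && ((!(g == 3)) ==> ((z >= -1 ==> z != 0) && ((z == 8 || 2*v > 8) <==> (!(2*z != -10))) && (7/2)*z >= -4))
So before the loop: (g == 3 ==> ((!(v == 9)) && (z >= -1 ==> z != 0) && ((z == 8 || 2*v > 8) <==> (!(2*z != -10))) && (7/2)*z >= -4)) && ((!(g == 3)) ==> ((z >= -1 ==> z != 0) && ((z == 8 || 2*v > 8) <==> (!(2*z != -10))) && (7/2)*z >= -4))
The weakest precondition is (g == 3 ==> ((!(v == 9)) && (z >= -1 ==> z != 0) && ((z == 8 || 2*v > 8) <==> (!(2*z != -10))) && (7/2)*z >= -4)) && ((!(g == 3)) ==> ((z >= -1 ==> z != 0) && ((z == 8 || 2*v > 8) <==> (!(2*z != -10))) && (7/2)*z >= -4)).
Check whether (g == 3 ==> ((!(v == 9)) && (z >= -1 ==> z != 0) && ((z == 8 || 2*v > 8) <==> (!(2*z != -10))) && (7/2)*z >= -4)) && ((!(g == 3)) ==> ((z >= -1 ==> z != 0) && ((z == 8 || 2*v > 8) <==> (!(2*z != -10))) && (7/2)*z >= -2)) implies it.
Every state satisfying the precondition satisfies the weakest precondition: the implication holds.
Answer: valid
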